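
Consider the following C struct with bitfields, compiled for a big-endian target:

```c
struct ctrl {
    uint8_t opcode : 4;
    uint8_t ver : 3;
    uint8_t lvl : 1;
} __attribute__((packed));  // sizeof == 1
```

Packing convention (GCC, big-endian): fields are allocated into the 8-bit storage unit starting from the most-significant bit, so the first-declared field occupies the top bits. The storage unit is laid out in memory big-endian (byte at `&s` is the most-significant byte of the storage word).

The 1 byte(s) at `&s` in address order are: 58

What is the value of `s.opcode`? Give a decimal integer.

[0]=0x58 (big-endian) → word 0x58
opcode:4 @ bit 4 → (0x58>>4)&0xf = 0x5  ←
ver:3 @ bit 1 → (0x58>>1)&0x7 = 0x4
lvl:1 @ bit 0 → (0x58>>0)&0x1 = 0x0

5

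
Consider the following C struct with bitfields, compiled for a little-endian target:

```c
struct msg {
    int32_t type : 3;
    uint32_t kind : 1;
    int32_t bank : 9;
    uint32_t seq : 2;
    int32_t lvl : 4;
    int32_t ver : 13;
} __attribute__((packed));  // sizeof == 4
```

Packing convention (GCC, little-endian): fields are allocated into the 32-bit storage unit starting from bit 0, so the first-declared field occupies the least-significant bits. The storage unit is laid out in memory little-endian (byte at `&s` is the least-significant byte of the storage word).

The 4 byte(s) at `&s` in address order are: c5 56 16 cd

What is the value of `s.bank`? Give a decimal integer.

[0]=0xc5 [1]=0x56 [2]=0x16 [3]=0xcd (little-endian) → word 0xcd1656c5
type [0+:3] = (word>>0) & 0x7 = 5
kind [3+:1] = (word>>3) & 0x1 = 0
bank [4+:9] = (word>>4) & 0x1ff = 364  ←
seq [13+:2] = (word>>13) & 0x3 = 2
lvl [15+:4] = (word>>15) & 0xf = 12
ver [19+:13] = (word>>19) & 0x1fff = 6562
bank signed 9b, MSB=1: 364 - 512 = -148

-148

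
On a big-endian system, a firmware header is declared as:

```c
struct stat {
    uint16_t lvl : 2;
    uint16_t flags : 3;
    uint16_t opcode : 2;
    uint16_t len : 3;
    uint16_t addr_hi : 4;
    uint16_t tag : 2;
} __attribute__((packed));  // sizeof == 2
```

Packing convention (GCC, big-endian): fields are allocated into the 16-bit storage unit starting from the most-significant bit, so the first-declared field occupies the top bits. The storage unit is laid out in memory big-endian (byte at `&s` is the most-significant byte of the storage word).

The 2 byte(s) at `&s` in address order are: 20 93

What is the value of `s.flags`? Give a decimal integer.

4

[0]=0x20 [1]=0x93 (big-endian) → word 0x2093
lvl:2 @ bit 14 → (0x2093>>14)&0x3 = 0x0
flags:3 @ bit 11 → (0x2093>>11)&0x7 = 0x4  ←
opcode:2 @ bit 9 → (0x2093>>9)&0x3 = 0x0
len:3 @ bit 6 → (0x2093>>6)&0x7 = 0x2
addr_hi:4 @ bit 2 → (0x2093>>2)&0xf = 0x4
tag:2 @ bit 0 → (0x2093>>0)&0x3 = 0x3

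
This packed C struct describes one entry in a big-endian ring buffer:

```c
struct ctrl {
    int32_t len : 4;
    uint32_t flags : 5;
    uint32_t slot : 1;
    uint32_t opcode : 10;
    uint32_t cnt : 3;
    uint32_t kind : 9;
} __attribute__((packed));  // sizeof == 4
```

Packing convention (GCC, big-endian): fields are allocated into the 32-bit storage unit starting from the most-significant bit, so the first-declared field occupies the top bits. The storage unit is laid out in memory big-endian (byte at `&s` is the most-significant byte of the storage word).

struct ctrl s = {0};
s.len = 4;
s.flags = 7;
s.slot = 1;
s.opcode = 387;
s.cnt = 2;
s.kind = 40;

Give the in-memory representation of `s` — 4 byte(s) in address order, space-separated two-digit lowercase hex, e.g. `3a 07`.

len (4b) val=4 bits=0x4 at bit 28: 0x40000000
flags (5b) val=7 bits=0x7 at bit 23: 0x43800000
slot (1b) val=1 bits=0x1 at bit 22: 0x43c00000
opcode (10b) val=387 bits=0x183 at bit 12: 0x43d83000
cnt (3b) val=2 bits=0x2 at bit 9: 0x43d83400
kind (9b) val=40 bits=0x28 at bit 0: 0x43d83428
word = 0x43d83428 → big-endian bytes:
  [0]=0x43  [1]=0xd8  [2]=0x34  [3]=0x28

43 d8 34 28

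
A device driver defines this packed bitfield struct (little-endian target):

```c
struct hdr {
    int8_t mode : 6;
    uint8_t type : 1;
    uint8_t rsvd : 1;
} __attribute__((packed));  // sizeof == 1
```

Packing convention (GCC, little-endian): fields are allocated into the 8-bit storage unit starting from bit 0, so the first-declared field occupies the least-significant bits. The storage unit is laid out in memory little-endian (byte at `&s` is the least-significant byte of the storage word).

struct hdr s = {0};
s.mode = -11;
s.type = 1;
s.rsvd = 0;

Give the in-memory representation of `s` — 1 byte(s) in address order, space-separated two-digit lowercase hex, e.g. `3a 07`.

75

mode (6b) val=-11 bits=0x35 at bit 0: 0x35
type (1b) val=1 bits=0x1 at bit 6: 0x75
rsvd (1b) val=0 bits=0x0 at bit 7: 0x75
word = 0x75 → little-endian bytes:
  [0]=0x75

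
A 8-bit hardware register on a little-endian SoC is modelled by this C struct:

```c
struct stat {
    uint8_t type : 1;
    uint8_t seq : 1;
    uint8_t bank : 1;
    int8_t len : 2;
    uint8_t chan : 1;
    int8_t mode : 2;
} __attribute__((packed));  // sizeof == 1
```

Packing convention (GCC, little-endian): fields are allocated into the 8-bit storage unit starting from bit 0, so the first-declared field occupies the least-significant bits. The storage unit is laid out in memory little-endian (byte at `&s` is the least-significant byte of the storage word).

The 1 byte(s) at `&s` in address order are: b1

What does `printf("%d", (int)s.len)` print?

[0]=0xb1 (little-endian) → word 0xb1
type [0+:1] = (word>>0) & 0x1 = 1
seq [1+:1] = (word>>1) & 0x1 = 0
bank [2+:1] = (word>>2) & 0x1 = 0
len [3+:2] = (word>>3) & 0x3 = 2  ←
chan [5+:1] = (word>>5) & 0x1 = 1
mode [6+:2] = (word>>6) & 0x3 = 2
len signed 2b, MSB=1: 2 - 4 = -2

-2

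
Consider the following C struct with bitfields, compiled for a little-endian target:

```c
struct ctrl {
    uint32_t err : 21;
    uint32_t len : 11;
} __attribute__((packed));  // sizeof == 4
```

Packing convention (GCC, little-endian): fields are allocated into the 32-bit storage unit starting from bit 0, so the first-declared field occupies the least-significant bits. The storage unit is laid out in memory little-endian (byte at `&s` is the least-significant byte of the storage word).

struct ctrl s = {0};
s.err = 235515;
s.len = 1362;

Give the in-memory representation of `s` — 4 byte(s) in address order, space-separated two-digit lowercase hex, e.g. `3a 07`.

err (21b) val=235515 bits=0x397fb at bit 0: 0x000397fb
len (11b) val=1362 bits=0x552 at bit 21: 0xaa4397fb
word = 0xaa4397fb → little-endian bytes:
  [0]=0xfb  [1]=0x97  [2]=0x43  [3]=0xaa

fb 97 43 aa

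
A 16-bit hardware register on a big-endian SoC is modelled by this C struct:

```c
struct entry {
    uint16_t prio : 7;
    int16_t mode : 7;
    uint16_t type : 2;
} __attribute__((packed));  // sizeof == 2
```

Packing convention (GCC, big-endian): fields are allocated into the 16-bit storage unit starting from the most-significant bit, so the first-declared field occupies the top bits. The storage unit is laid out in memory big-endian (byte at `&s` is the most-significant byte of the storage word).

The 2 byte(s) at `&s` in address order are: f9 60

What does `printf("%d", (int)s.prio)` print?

[0]=0xf9 [1]=0x60 (big-endian) → word 0xf960
prio:7 @ bit 9 → (0xf960>>9)&0x7f = 0x7c  ←
mode:7 @ bit 2 → (0xf960>>2)&0x7f = 0x58
type:2 @ bit 0 → (0xf960>>0)&0x3 = 0x0

124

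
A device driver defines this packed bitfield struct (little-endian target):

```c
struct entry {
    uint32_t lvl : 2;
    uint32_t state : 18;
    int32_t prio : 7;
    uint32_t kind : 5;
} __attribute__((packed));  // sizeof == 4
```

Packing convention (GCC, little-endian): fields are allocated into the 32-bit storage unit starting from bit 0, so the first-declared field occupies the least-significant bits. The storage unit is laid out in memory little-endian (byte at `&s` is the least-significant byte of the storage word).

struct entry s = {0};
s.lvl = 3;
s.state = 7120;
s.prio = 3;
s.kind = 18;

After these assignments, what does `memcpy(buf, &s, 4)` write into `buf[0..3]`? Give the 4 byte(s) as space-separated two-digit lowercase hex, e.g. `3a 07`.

lvl:2 = 3 → 0x3 << 0 → word 0x00000003
state:18 = 7120 → 0x1bd0 << 2 → word 0x00006f43
prio:7 = 3 → 0x3 << 20 → word 0x00306f43
kind:5 = 18 → 0x12 << 27 → word 0x90306f43
word = 0x90306f43 → little-endian bytes:
  [0]=0x43  [1]=0x6f  [2]=0x30  [3]=0x90

43 6f 30 90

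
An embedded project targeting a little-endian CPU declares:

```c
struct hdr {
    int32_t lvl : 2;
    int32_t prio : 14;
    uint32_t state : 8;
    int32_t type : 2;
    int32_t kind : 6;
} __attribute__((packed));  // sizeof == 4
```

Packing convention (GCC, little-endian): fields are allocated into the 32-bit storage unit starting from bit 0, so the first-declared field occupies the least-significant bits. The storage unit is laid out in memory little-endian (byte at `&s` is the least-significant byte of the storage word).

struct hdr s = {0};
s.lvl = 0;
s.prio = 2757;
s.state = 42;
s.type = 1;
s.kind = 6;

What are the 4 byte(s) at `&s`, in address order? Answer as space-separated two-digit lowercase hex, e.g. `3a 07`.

lvl:2 = 0 → 0x0 << 0 → word 0x00000000
prio:14 = 2757 → 0xac5 << 2 → word 0x00002b14
state:8 = 42 → 0x2a << 16 → word 0x002a2b14
type:2 = 1 → 0x1 << 24 → word 0x012a2b14
kind:6 = 6 → 0x6 << 26 → word 0x192a2b14
word = 0x192a2b14 → little-endian bytes:
  [0]=0x14  [1]=0x2b  [2]=0x2a  [3]=0x19

14 2b 2a 19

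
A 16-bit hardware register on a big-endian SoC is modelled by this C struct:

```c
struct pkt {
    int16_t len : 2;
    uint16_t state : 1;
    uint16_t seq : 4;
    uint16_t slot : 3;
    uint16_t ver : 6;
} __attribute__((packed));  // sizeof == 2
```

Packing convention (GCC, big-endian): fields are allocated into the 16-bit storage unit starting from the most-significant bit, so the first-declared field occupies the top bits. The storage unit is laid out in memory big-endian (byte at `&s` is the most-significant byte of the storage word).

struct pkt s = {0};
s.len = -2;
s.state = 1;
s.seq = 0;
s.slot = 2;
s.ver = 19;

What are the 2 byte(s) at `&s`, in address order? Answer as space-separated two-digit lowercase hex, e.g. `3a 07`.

a0 93

len:2 = -2 → 0x2 << 14 → word 0x8000
state:1 = 1 → 0x1 << 13 → word 0xa000
seq:4 = 0 → 0x0 << 9 → word 0xa000
slot:3 = 2 → 0x2 << 6 → word 0xa080
ver:6 = 19 → 0x13 << 0 → word 0xa093
word = 0xa093 → big-endian bytes:
  [0]=0xa0  [1]=0x93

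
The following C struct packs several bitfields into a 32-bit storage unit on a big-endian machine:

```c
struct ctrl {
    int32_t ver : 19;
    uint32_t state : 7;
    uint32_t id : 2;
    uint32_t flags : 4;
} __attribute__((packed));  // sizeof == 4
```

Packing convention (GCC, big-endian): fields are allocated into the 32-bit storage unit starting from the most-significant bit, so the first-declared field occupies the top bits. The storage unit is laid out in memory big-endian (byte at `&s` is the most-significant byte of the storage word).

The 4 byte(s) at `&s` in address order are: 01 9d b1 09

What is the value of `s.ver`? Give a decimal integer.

[0]=0x01 [1]=0x9d [2]=0xb1 [3]=0x09 (big-endian) → word 0x019db109
ver [13+:19] = (word>>13) & 0x7ffff = 3309  ←
state [6+:7] = (word>>6) & 0x7f = 68
id [4+:2] = (word>>4) & 0x3 = 0
flags [0+:4] = (word>>0) & 0xf = 9
ver signed 19b, MSB=0: value = 3309

3309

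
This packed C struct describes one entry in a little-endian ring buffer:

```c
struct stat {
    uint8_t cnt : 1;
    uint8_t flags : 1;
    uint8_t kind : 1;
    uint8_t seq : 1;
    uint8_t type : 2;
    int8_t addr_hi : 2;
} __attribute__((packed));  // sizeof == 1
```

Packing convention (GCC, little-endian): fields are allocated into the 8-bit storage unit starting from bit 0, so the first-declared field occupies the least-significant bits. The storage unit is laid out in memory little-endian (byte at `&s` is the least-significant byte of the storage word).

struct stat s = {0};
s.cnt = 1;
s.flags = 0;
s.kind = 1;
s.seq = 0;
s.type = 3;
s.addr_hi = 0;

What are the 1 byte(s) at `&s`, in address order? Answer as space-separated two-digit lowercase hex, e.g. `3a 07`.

35

cnt (1b) val=1 bits=0x1 at bit 0: 0x01
flags (1b) val=0 bits=0x0 at bit 1: 0x01
kind (1b) val=1 bits=0x1 at bit 2: 0x05
seq (1b) val=0 bits=0x0 at bit 3: 0x05
type (2b) val=3 bits=0x3 at bit 4: 0x35
addr_hi (2b) val=0 bits=0x0 at bit 6: 0x35
word = 0x35 → little-endian bytes:
  [0]=0x35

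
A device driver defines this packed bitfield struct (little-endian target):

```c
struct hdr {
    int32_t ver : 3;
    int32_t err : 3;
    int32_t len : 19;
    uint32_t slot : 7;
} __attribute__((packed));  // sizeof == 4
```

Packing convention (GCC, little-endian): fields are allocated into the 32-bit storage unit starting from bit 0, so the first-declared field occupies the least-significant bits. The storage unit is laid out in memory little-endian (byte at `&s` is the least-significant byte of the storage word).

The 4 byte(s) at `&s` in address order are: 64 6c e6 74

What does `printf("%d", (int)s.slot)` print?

58

[0]=0x64 [1]=0x6c [2]=0xe6 [3]=0x74 (little-endian) → word 0x74e66c64
ver:3 @ bit 0 → (0x74e66c64>>0)&0x7 = 0x4
err:3 @ bit 3 → (0x74e66c64>>3)&0x7 = 0x4
len:19 @ bit 6 → (0x74e66c64>>6)&0x7ffff = 0x399b1
slot:7 @ bit 25 → (0x74e66c64>>25)&0x7f = 0x3a  ←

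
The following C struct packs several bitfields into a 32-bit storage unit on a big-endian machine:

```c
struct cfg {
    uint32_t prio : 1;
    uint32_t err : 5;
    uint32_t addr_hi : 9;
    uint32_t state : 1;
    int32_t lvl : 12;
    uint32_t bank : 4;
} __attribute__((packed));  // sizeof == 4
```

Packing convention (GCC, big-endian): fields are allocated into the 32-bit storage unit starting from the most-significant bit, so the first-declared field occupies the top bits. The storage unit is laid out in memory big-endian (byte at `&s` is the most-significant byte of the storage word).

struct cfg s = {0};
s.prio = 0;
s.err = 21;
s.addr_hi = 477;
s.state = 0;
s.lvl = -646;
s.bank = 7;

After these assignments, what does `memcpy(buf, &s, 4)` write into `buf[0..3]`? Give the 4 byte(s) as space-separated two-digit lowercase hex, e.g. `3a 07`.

57 ba d7 a7

prio (1b) val=0 bits=0x0 at bit 31: 0x00000000
err (5b) val=21 bits=0x15 at bit 26: 0x54000000
addr_hi (9b) val=477 bits=0x1dd at bit 17: 0x57ba0000
state (1b) val=0 bits=0x0 at bit 16: 0x57ba0000
lvl (12b) val=-646 bits=0xd7a at bit 4: 0x57bad7a0
bank (4b) val=7 bits=0x7 at bit 0: 0x57bad7a7
word = 0x57bad7a7 → big-endian bytes:
  [0]=0x57  [1]=0xba  [2]=0xd7  [3]=0xa7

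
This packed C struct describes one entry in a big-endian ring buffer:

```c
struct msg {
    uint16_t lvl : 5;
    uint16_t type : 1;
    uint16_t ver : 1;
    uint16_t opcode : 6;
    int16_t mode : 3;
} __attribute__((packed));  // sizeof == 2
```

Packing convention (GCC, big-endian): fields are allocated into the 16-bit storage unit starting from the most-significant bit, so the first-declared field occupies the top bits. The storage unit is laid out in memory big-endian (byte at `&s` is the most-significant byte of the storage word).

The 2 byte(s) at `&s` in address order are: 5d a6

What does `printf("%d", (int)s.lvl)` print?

11

[0]=0x5d [1]=0xa6 (big-endian) → word 0x5da6
lvl:5 @ bit 11 → (0x5da6>>11)&0x1f = 0xb  ←
type:1 @ bit 10 → (0x5da6>>10)&0x1 = 0x1
ver:1 @ bit 9 → (0x5da6>>9)&0x1 = 0x0
opcode:6 @ bit 3 → (0x5da6>>3)&0x3f = 0x34
mode:3 @ bit 0 → (0x5da6>>0)&0x7 = 0x6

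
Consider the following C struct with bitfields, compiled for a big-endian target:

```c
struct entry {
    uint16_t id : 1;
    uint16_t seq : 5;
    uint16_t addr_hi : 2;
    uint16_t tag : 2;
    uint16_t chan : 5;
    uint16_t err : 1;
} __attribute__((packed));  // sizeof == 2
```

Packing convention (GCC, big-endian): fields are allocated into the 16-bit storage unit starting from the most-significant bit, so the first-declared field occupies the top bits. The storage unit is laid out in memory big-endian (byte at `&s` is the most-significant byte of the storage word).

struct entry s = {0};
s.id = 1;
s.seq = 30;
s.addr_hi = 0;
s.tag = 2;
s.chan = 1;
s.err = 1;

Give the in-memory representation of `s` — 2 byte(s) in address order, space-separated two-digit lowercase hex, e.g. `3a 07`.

f8 83

id:1 = 1 → 0x1 << 15 → word 0x8000
seq:5 = 30 → 0x1e << 10 → word 0xf800
addr_hi:2 = 0 → 0x0 << 8 → word 0xf800
tag:2 = 2 → 0x2 << 6 → word 0xf880
chan:5 = 1 → 0x1 << 1 → word 0xf882
err:1 = 1 → 0x1 << 0 → word 0xf883
word = 0xf883 → big-endian bytes:
  [0]=0xf8  [1]=0x83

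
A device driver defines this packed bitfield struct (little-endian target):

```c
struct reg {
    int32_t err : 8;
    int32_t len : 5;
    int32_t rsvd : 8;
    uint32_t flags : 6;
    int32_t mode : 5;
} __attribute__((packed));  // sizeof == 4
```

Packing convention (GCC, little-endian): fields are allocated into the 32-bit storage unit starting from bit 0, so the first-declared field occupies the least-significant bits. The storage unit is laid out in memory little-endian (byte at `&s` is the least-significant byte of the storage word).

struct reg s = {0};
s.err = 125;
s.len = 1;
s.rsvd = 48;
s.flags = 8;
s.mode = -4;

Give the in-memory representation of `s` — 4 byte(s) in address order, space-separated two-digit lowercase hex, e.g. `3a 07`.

7d 01 06 e1

[0+:8] err=125 & 0xff = 0x7d; word=0x0000007d
[8+:5] len=1 & 0x1f = 0x1; word=0x0000017d
[13+:8] rsvd=48 & 0xff = 0x30; word=0x0006017d
[21+:6] flags=8 & 0x3f = 0x8; word=0x0106017d
[27+:5] mode=-4 & 0x1f = 0x1c; word=0xe106017d
word = 0xe106017d → little-endian bytes:
  [0]=0x7d  [1]=0x01  [2]=0x06  [3]=0xe1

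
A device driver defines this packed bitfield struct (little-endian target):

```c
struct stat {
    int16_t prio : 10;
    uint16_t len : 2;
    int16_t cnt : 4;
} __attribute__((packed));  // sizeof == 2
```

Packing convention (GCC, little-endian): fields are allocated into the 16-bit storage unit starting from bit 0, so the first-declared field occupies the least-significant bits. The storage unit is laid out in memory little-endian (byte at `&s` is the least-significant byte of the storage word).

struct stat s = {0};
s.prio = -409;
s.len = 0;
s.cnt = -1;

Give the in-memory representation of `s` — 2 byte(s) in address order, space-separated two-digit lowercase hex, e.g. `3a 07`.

67 f2

prio (10b) val=-409 bits=0x267 at bit 0: 0x0267
len (2b) val=0 bits=0x0 at bit 10: 0x0267
cnt (4b) val=-1 bits=0xf at bit 12: 0xf267
word = 0xf267 → little-endian bytes:
  [0]=0x67  [1]=0xf2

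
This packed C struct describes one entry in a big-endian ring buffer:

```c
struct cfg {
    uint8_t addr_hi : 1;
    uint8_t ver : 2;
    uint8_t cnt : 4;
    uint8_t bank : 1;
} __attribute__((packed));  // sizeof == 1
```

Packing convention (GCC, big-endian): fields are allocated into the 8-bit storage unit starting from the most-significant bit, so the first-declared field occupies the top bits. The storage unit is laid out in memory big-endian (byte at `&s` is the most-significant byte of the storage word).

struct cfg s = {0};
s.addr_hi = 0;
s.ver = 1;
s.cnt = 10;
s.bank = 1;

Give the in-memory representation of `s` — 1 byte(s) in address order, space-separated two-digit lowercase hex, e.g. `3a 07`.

addr_hi (1b) val=0 bits=0x0 at bit 7: 0x00
ver (2b) val=1 bits=0x1 at bit 5: 0x20
cnt (4b) val=10 bits=0xa at bit 1: 0x34
bank (1b) val=1 bits=0x1 at bit 0: 0x35
word = 0x35 → big-endian bytes:
  [0]=0x35

35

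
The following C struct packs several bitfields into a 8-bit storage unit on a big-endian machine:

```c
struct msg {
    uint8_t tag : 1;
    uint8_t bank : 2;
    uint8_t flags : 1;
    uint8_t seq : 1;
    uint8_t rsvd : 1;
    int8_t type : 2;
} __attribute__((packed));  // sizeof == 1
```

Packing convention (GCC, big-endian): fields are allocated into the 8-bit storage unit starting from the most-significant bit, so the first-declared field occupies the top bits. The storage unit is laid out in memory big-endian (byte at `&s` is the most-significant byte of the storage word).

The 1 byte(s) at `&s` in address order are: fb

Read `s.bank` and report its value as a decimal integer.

3

[0]=0xfb (big-endian) → word 0xfb
tag [7+:1] = (word>>7) & 0x1 = 1
bank [5+:2] = (word>>5) & 0x3 = 3  ←
flags [4+:1] = (word>>4) & 0x1 = 1
seq [3+:1] = (word>>3) & 0x1 = 1
rsvd [2+:1] = (word>>2) & 0x1 = 0
type [0+:2] = (word>>0) & 0x3 = 3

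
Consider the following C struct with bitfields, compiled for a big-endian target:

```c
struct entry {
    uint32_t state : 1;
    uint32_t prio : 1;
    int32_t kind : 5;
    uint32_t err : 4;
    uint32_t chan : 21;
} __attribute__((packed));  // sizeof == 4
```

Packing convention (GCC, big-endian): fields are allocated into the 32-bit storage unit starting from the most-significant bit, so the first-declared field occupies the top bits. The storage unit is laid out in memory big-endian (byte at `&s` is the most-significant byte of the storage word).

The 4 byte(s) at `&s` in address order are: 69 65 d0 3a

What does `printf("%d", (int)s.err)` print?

11

[0]=0x69 [1]=0x65 [2]=0xd0 [3]=0x3a (big-endian) → word 0x6965d03a
state [31+:1] = (word>>31) & 0x1 = 0
prio [30+:1] = (word>>30) & 0x1 = 1
kind [25+:5] = (word>>25) & 0x1f = 20
err [21+:4] = (word>>21) & 0xf = 11  ←
chan [0+:21] = (word>>0) & 0x1fffff = 380986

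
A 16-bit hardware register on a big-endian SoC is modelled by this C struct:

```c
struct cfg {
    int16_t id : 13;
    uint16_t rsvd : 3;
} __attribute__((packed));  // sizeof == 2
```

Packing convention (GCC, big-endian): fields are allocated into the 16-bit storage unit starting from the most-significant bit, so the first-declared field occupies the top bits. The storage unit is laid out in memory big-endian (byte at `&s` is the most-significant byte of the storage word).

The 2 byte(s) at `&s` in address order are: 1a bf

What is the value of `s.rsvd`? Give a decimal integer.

7

[0]=0x1a [1]=0xbf (big-endian) → word 0x1abf
id:13 @ bit 3 → (0x1abf>>3)&0x1fff = 0x357
rsvd:3 @ bit 0 → (0x1abf>>0)&0x7 = 0x7  ←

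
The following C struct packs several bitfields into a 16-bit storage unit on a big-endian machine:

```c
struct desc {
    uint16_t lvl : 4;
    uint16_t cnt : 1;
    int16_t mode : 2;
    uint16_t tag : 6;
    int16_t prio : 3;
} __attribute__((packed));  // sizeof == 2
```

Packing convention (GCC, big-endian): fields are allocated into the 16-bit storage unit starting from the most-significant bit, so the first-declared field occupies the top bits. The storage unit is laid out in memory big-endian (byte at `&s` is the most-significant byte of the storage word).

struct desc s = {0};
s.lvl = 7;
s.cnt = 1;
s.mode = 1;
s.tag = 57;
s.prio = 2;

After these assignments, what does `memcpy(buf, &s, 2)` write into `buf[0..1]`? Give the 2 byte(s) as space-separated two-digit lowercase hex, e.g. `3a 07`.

7b ca

lvl:4 = 7 → 0x7 << 12 → word 0x7000
cnt:1 = 1 → 0x1 << 11 → word 0x7800
mode:2 = 1 → 0x1 << 9 → word 0x7a00
tag:6 = 57 → 0x39 << 3 → word 0x7bc8
prio:3 = 2 → 0x2 << 0 → word 0x7bca
word = 0x7bca → big-endian bytes:
  [0]=0x7b  [1]=0xca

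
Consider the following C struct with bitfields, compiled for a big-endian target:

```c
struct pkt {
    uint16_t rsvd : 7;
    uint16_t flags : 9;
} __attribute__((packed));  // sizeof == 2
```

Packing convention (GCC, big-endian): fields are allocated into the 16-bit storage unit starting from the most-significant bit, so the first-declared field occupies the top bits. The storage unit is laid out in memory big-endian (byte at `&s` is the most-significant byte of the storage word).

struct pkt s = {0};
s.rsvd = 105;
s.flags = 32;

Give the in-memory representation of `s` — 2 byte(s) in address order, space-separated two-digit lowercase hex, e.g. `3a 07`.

d2 20

[9+:7] rsvd=105 & 0x7f = 0x69; word=0xd200
[0+:9] flags=32 & 0x1ff = 0x20; word=0xd220
word = 0xd220 → big-endian bytes:
  [0]=0xd2  [1]=0x20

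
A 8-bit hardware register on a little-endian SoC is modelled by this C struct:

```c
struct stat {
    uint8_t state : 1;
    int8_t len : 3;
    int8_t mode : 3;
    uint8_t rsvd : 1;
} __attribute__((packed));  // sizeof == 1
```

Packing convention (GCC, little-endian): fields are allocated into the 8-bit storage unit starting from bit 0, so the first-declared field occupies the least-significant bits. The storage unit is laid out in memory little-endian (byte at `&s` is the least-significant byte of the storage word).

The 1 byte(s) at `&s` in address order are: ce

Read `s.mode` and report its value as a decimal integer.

-4

[0]=0xce (little-endian) → word 0xce
state:1 @ bit 0 → (0xce>>0)&0x1 = 0x0
len:3 @ bit 1 → (0xce>>1)&0x7 = 0x7
mode:3 @ bit 4 → (0xce>>4)&0x7 = 0x4  ←
rsvd:1 @ bit 7 → (0xce>>7)&0x1 = 0x1
mode signed 3b, MSB=1: 4 - 8 = -4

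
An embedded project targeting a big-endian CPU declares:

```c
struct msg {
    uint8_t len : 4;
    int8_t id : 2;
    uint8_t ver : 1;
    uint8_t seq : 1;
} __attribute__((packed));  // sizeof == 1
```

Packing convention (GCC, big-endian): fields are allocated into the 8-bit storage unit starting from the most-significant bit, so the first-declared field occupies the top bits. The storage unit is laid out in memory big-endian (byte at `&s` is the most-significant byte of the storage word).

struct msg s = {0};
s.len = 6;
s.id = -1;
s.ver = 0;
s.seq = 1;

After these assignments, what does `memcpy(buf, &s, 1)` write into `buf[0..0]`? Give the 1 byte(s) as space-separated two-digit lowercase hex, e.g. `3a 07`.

[4+:4] len=6 & 0xf = 0x6; word=0x60
[2+:2] id=-1 & 0x3 = 0x3; word=0x6c
[1+:1] ver=0 & 0x1 = 0x0; word=0x6c
[0+:1] seq=1 & 0x1 = 0x1; word=0x6d
word = 0x6d → big-endian bytes:
  [0]=0x6d

6d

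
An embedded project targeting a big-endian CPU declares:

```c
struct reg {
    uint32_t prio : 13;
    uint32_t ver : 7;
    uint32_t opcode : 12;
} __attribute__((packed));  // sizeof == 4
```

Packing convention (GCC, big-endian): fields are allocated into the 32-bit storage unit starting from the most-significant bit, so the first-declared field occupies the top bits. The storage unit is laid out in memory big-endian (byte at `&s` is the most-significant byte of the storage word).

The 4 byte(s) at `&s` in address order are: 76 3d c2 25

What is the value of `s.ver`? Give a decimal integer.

[0]=0x76 [1]=0x3d [2]=0xc2 [3]=0x25 (big-endian) → word 0x763dc225
prio:13 @ bit 19 → (0x763dc225>>19)&0x1fff = 0xec7
ver:7 @ bit 12 → (0x763dc225>>12)&0x7f = 0x5c  ←
opcode:12 @ bit 0 → (0x763dc225>>0)&0xfff = 0x225

92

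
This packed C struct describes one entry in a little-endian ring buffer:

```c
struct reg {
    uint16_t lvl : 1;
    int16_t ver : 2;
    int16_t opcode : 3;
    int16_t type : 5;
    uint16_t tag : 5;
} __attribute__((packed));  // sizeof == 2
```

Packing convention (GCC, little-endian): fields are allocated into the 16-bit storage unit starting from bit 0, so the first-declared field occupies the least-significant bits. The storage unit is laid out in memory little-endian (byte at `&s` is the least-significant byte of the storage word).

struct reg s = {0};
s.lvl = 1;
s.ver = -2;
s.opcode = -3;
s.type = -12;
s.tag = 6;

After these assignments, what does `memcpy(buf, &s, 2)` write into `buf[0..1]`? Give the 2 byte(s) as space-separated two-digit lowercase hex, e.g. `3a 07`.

2d 35

lvl (1b) val=1 bits=0x1 at bit 0: 0x0001
ver (2b) val=-2 bits=0x2 at bit 1: 0x0005
opcode (3b) val=-3 bits=0x5 at bit 3: 0x002d
type (5b) val=-12 bits=0x14 at bit 6: 0x052d
tag (5b) val=6 bits=0x6 at bit 11: 0x352d
word = 0x352d → little-endian bytes:
  [0]=0x2d  [1]=0x35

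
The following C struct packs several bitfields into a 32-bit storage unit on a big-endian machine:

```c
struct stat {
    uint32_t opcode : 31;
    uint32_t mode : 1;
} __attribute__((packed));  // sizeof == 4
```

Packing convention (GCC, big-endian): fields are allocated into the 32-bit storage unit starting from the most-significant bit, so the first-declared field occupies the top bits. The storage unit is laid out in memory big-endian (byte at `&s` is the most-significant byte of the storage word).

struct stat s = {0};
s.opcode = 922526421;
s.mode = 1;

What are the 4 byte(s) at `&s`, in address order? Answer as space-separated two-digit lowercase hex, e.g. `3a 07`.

opcode:31 = 922526421 → 0x36fca2d5 << 1 → word 0x6df945aa
mode:1 = 1 → 0x1 << 0 → word 0x6df945ab
word = 0x6df945ab → big-endian bytes:
  [0]=0x6d  [1]=0xf9  [2]=0x45  [3]=0xab

6d f9 45 ab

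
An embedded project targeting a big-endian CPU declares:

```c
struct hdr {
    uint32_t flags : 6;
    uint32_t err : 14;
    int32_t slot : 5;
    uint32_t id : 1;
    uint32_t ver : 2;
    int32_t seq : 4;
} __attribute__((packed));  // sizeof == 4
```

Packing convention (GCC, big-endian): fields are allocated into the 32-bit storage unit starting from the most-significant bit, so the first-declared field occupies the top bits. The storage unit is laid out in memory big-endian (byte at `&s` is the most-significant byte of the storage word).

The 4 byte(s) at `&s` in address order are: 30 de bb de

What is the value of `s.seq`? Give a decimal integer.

-2

[0]=0x30 [1]=0xde [2]=0xbb [3]=0xde (big-endian) → word 0x30debbde
flags:6 @ bit 26 → (0x30debbde>>26)&0x3f = 0xc
err:14 @ bit 12 → (0x30debbde>>12)&0x3fff = 0xdeb
slot:5 @ bit 7 → (0x30debbde>>7)&0x1f = 0x17
id:1 @ bit 6 → (0x30debbde>>6)&0x1 = 0x1
ver:2 @ bit 4 → (0x30debbde>>4)&0x3 = 0x1
seq:4 @ bit 0 → (0x30debbde>>0)&0xf = 0xe  ←
seq signed 4b, MSB=1: 14 - 16 = -2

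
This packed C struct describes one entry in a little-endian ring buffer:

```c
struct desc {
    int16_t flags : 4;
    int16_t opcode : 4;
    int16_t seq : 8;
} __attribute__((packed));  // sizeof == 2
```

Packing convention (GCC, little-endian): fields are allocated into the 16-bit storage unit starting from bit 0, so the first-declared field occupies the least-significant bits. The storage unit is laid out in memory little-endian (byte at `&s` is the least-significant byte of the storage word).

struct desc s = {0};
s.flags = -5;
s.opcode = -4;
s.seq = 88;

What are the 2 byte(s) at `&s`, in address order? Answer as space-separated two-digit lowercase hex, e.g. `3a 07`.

flags (4b) val=-5 bits=0xb at bit 0: 0x000b
opcode (4b) val=-4 bits=0xc at bit 4: 0x00cb
seq (8b) val=88 bits=0x58 at bit 8: 0x58cb
word = 0x58cb → little-endian bytes:
  [0]=0xcb  [1]=0x58

cb 58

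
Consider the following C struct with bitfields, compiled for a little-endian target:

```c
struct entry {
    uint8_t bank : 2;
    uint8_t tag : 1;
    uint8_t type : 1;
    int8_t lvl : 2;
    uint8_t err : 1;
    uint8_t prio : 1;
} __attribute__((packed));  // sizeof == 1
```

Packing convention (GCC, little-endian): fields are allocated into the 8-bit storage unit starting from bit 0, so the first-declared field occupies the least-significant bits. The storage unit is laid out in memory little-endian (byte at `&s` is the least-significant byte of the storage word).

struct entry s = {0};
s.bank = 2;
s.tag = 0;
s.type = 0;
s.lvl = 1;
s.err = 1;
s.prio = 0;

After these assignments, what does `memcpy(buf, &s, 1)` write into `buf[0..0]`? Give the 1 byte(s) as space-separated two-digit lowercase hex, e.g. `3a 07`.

bank (2b) val=2 bits=0x2 at bit 0: 0x02
tag (1b) val=0 bits=0x0 at bit 2: 0x02
type (1b) val=0 bits=0x0 at bit 3: 0x02
lvl (2b) val=1 bits=0x1 at bit 4: 0x12
err (1b) val=1 bits=0x1 at bit 6: 0x52
prio (1b) val=0 bits=0x0 at bit 7: 0x52
word = 0x52 → little-endian bytes:
  [0]=0x52

52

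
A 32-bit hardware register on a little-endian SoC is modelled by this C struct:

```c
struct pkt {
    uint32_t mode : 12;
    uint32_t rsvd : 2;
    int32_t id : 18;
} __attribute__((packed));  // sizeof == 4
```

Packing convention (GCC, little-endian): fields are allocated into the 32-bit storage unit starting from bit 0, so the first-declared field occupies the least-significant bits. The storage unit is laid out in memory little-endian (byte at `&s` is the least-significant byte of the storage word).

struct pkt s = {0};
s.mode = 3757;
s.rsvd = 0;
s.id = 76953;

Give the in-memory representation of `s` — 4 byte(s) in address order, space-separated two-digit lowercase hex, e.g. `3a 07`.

[0+:12] mode=3757 & 0xfff = 0xead; word=0x00000ead
[12+:2] rsvd=0 & 0x3 = 0x0; word=0x00000ead
[14+:18] id=76953 & 0x3ffff = 0x12c99; word=0x4b264ead
word = 0x4b264ead → little-endian bytes:
  [0]=0xad  [1]=0x4e  [2]=0x26  [3]=0x4b

ad 4e 26 4b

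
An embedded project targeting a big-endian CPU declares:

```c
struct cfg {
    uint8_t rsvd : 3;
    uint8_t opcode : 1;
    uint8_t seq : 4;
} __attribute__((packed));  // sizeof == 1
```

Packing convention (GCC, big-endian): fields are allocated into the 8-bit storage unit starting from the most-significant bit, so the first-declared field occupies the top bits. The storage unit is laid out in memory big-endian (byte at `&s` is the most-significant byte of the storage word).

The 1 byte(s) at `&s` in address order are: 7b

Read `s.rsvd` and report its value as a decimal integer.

[0]=0x7b (big-endian) → word 0x7b
rsvd [5+:3] = (word>>5) & 0x7 = 3  ←
opcode [4+:1] = (word>>4) & 0x1 = 1
seq [0+:4] = (word>>0) & 0xf = 11

3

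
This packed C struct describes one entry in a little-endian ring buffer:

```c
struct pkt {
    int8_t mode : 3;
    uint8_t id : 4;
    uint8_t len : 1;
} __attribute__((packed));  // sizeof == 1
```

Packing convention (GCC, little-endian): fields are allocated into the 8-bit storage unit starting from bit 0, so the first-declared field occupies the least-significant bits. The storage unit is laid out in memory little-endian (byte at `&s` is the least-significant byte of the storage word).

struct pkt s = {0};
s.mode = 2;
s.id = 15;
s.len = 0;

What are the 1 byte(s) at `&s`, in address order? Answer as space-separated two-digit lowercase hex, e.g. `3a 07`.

mode:3 = 2 → 0x2 << 0 → word 0x02
id:4 = 15 → 0xf << 3 → word 0x7a
len:1 = 0 → 0x0 << 7 → word 0x7a
word = 0x7a → little-endian bytes:
  [0]=0x7a

7a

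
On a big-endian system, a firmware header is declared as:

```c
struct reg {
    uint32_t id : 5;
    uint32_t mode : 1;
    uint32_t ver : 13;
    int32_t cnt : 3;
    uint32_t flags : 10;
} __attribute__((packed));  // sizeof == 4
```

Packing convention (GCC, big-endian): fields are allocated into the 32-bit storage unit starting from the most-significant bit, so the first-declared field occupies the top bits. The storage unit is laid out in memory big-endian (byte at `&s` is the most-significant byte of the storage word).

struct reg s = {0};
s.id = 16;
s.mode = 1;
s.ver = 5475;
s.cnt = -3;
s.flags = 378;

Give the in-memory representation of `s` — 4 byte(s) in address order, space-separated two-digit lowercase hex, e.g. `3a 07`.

id:5 = 16 → 0x10 << 27 → word 0x80000000
mode:1 = 1 → 0x1 << 26 → word 0x84000000
ver:13 = 5475 → 0x1563 << 13 → word 0x86ac6000
cnt:3 = -3 → 0x5 << 10 → word 0x86ac7400
flags:10 = 378 → 0x17a << 0 → word 0x86ac757a
word = 0x86ac757a → big-endian bytes:
  [0]=0x86  [1]=0xac  [2]=0x75  [3]=0x7a

86 ac 75 7a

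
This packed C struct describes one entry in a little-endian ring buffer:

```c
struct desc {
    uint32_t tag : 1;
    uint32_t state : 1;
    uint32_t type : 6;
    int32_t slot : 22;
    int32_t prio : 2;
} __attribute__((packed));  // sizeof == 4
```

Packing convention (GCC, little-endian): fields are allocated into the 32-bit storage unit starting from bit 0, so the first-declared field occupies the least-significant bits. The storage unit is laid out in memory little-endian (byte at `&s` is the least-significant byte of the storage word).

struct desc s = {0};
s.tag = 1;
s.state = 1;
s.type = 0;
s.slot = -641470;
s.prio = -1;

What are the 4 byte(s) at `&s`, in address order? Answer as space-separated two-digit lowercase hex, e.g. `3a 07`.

03 42 36 f6

tag (1b) val=1 bits=0x1 at bit 0: 0x00000001
state (1b) val=1 bits=0x1 at bit 1: 0x00000003
type (6b) val=0 bits=0x0 at bit 2: 0x00000003
slot (22b) val=-641470 bits=0x363642 at bit 8: 0x36364203
prio (2b) val=-1 bits=0x3 at bit 30: 0xf6364203
word = 0xf6364203 → little-endian bytes:
  [0]=0x03  [1]=0x42  [2]=0x36  [3]=0xf6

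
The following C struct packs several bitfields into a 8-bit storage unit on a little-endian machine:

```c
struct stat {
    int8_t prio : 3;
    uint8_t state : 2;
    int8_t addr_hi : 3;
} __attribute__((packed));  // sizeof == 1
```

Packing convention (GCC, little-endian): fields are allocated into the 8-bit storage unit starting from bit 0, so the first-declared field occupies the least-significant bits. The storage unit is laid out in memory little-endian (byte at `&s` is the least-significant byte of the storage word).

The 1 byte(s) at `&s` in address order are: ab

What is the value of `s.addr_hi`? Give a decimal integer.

[0]=0xab (little-endian) → word 0xab
prio:3 @ bit 0 → (0xab>>0)&0x7 = 0x3
state:2 @ bit 3 → (0xab>>3)&0x3 = 0x1
addr_hi:3 @ bit 5 → (0xab>>5)&0x7 = 0x5  ←
addr_hi signed 3b, MSB=1: 5 - 8 = -3

-3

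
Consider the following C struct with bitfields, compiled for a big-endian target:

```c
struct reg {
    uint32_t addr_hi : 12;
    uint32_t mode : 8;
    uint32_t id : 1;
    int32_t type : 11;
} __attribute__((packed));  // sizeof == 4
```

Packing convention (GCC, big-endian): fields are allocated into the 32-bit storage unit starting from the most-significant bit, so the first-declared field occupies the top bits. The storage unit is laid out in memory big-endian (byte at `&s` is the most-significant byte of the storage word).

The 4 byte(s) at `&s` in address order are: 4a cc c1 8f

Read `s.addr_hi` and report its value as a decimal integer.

1196

[0]=0x4a [1]=0xcc [2]=0xc1 [3]=0x8f (big-endian) → word 0x4accc18f
addr_hi:12 @ bit 20 → (0x4accc18f>>20)&0xfff = 0x4ac  ←
mode:8 @ bit 12 → (0x4accc18f>>12)&0xff = 0xcc
id:1 @ bit 11 → (0x4accc18f>>11)&0x1 = 0x0
type:11 @ bit 0 → (0x4accc18f>>0)&0x7ff = 0x18f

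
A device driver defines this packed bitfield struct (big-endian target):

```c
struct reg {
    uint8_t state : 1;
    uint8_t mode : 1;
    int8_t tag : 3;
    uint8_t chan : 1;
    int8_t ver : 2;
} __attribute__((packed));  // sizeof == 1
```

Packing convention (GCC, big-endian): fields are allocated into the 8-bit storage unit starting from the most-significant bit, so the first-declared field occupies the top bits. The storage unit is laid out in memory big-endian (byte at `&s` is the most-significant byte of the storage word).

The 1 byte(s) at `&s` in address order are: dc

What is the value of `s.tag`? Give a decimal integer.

[0]=0xdc (big-endian) → word 0xdc
state [7+:1] = (word>>7) & 0x1 = 1
mode [6+:1] = (word>>6) & 0x1 = 1
tag [3+:3] = (word>>3) & 0x7 = 3  ←
chan [2+:1] = (word>>2) & 0x1 = 1
ver [0+:2] = (word>>0) & 0x3 = 0
tag signed 3b, MSB=0: value = 3

3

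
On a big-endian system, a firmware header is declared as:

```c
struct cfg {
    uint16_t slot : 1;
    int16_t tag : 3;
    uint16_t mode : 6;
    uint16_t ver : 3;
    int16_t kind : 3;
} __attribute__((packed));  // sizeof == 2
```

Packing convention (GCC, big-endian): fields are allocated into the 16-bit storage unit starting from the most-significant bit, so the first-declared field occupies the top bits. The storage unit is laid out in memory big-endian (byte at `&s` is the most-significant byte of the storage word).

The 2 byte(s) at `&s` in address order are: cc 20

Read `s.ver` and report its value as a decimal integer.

[0]=0xcc [1]=0x20 (big-endian) → word 0xcc20
slot [15+:1] = (word>>15) & 0x1 = 1
tag [12+:3] = (word>>12) & 0x7 = 4
mode [6+:6] = (word>>6) & 0x3f = 48
ver [3+:3] = (word>>3) & 0x7 = 4  ←
kind [0+:3] = (word>>0) & 0x7 = 0

4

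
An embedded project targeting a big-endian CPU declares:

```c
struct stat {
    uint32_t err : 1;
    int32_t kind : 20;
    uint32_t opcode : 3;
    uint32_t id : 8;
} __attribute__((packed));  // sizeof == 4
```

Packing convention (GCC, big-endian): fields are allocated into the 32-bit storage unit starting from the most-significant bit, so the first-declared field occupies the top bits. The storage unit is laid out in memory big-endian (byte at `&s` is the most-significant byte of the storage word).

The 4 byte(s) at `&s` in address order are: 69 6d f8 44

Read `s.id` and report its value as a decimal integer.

[0]=0x69 [1]=0x6d [2]=0xf8 [3]=0x44 (big-endian) → word 0x696df844
err:1 @ bit 31 → (0x696df844>>31)&0x1 = 0x0
kind:20 @ bit 11 → (0x696df844>>11)&0xfffff = 0xd2dbf
opcode:3 @ bit 8 → (0x696df844>>8)&0x7 = 0x0
id:8 @ bit 0 → (0x696df844>>0)&0xff = 0x44  ←

68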